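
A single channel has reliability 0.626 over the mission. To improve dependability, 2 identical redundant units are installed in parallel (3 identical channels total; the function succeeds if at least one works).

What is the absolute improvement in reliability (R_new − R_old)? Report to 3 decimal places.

R_before = 0.626
R_after = 1 − (1 − 0.626)^3 = 0.948
ΔR = 0.948 − 0.626 = 0.322

0.322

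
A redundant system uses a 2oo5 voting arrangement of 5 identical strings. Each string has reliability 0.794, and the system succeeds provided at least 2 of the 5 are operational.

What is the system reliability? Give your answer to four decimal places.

R = Σ_{i=2}^{5} C(5,i) p^i (1−p)^{5−i} with p = 0.794
C(5,2)·0.794^2·0.206^3 = 0.055112
C(5,3)·0.794^3·0.206^2 = 0.212420
C(5,4)·0.794^4·0.206^1 = 0.409373
C(5,5)·0.794^5·0.206^0 = 0.315575
Sum = 0.9925

0.9925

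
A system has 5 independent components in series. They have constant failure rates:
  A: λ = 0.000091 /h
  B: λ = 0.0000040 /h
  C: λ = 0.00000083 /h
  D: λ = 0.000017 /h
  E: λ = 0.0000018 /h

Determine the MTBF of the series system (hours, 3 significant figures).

Series of exponential components: λ_sys = Σ λ_i
λ_sys = 0.000091 + 0.0000040 + 0.00000083 + 0.000017 + 0.0000018 = 1.1463e-04 /h
MTBF = 1 / λ_sys = 8720 h

8720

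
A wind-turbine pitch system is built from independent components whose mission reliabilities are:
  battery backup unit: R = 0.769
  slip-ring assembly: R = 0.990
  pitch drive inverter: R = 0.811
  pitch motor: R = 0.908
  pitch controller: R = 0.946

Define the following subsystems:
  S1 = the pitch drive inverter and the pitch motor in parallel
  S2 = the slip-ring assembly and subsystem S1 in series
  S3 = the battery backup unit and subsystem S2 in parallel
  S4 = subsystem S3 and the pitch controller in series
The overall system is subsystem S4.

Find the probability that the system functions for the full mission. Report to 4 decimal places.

0.9401

Parallel (pitch drive inverter and pitch motor): 1 − (1 − 0.811000)(1 − 0.908000) = 0.982612
Series (slip-ring assembly and [0.982612]): 0.990000 × 0.982612 = 0.972786
Parallel (battery backup unit and [0.972786]): 1 − (1 − 0.769000)(1 − 0.972786) = 0.993714
Series ([0.993714] and pitch controller): 0.993714 × 0.946000 = 0.9401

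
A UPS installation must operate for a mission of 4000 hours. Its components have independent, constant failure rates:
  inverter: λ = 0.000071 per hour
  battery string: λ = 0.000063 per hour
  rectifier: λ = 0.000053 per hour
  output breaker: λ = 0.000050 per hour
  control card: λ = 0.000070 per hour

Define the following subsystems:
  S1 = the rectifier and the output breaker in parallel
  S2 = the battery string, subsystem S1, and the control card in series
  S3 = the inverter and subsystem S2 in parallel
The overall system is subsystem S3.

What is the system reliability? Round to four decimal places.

R(inverter) = exp(−0.000071 × 4000) = 0.752767
R(battery string) = exp(−0.000063 × 4000) = 0.777245
R(rectifier) = exp(−0.000053 × 4000) = 0.808965
R(output breaker) = exp(−0.000050 × 4000) = 0.818731
R(control card) = exp(−0.000070 × 4000) = 0.755784
Parallel (rectifier and output breaker): 1 − (1 − 0.808965)(1 − 0.818731) = 0.965371
Series (battery string, [0.965371], and control card): 0.777245 × 0.965371 × 0.755784 = 0.567087
Parallel (inverter and [0.567087]): 1 − (1 − 0.752767)(1 − 0.567087) = 0.8930

0.8930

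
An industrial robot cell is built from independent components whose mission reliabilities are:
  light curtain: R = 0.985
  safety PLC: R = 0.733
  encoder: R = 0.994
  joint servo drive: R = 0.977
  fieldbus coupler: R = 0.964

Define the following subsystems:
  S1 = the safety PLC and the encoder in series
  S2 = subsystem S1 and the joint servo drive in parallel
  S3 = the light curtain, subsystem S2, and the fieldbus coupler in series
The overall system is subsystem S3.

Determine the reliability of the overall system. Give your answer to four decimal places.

Series (safety PLC and encoder): 0.733000 × 0.994000 = 0.728602
Parallel ([0.728602] and joint servo drive): 1 − (1 − 0.728602)(1 − 0.977000) = 0.993758
Series (light curtain, [0.993758], and fieldbus coupler): 0.985000 × 0.993758 × 0.964000 = 0.9436

0.9436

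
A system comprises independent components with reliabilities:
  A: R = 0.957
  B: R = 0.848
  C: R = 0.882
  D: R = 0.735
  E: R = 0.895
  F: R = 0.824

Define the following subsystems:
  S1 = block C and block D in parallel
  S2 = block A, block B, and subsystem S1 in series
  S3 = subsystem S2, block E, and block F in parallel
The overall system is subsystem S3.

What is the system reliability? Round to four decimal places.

Parallel (C and D): 1 − (1 − 0.882000)(1 − 0.735000) = 0.968730
Series (A, B, and [0.968730]): 0.957000 × 0.848000 × 0.968730 = 0.786159
Parallel ([0.786159], E, and F): 1 − (1 − 0.786159)(1 − 0.895000)(1 − 0.824000) = 0.9960

0.9960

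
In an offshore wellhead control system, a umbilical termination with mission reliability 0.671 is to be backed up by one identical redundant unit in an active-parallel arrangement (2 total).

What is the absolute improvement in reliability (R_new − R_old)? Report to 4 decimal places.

0.2208

R_before = 0.671
R_after = 1 − (1 − 0.671)^2 = 0.8918
ΔR = 0.8918 − 0.671 = 0.2208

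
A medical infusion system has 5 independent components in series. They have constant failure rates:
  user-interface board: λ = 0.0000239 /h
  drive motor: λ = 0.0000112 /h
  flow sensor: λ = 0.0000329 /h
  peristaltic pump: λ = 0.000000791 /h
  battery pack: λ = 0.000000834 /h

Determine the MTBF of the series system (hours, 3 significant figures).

14400

Series of exponential components: λ_sys = Σ λ_i
λ_sys = 0.0000239 + 0.0000112 + 0.0000329 + 0.000000791 + 0.000000834 = 6.9625e-05 /h
MTBF = 1 / λ_sys = 14400 h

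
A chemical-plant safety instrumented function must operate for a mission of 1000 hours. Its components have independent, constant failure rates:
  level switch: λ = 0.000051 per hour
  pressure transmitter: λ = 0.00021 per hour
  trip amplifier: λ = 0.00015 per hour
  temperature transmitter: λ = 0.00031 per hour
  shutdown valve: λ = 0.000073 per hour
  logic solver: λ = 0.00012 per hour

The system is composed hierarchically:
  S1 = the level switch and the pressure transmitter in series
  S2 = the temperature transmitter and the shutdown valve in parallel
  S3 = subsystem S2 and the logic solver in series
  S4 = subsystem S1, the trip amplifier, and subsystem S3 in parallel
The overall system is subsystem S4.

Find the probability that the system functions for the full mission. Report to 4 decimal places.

0.9958

R(level switch) = exp(−0.000051 × 1000) = 0.950279
R(pressure transmitter) = exp(−0.00021 × 1000) = 0.810584
R(trip amplifier) = exp(−0.00015 × 1000) = 0.860708
R(temperature transmitter) = exp(−0.00031 × 1000) = 0.733447
R(shutdown valve) = exp(−0.000073 × 1000) = 0.929601
R(logic solver) = exp(−0.00012 × 1000) = 0.886920
Series (level switch and pressure transmitter): 0.950279 × 0.810584 = 0.770281
Parallel (temperature transmitter and shutdown valve): 1 − (1 − 0.733447)(1 − 0.929601) = 0.981235
Series ([0.981235] and logic solver): 0.981235 × 0.886920 = 0.870277
Parallel ([0.770281], trip amplifier, and [0.870277]): 1 − (1 − 0.770281)(1 − 0.860708)(1 − 0.870277) = 0.9958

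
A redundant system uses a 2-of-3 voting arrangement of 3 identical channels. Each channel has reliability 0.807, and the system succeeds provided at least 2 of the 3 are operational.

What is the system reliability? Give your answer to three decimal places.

R = Σ_{i=2}^{3} C(3,i) p^i (1−p)^{3−i} with p = 0.807
C(3,2)·0.807^2·0.193^1 = 0.37707
C(3,3)·0.807^3·0.193^0 = 0.52556
Sum = 0.903

0.903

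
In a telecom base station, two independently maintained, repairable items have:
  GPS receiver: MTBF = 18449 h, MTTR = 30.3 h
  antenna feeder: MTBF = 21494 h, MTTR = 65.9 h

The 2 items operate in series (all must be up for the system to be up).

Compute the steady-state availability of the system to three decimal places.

0.995

A(GPS receiver) = MTBF/(MTBF+MTTR) = 18449/(18449+30.3) = 0.998360
A(antenna feeder) = MTBF/(MTBF+MTTR) = 21494/(21494+65.9) = 0.996943
Series availability: 0.998360 × 0.996943 = 0.995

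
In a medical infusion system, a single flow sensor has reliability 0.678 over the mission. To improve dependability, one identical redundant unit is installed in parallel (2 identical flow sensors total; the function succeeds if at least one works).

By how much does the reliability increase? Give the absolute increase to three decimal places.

R_before = 0.678
R_after = 1 − (1 − 0.678)^2 = 0.896
ΔR = 0.896 − 0.678 = 0.218

0.218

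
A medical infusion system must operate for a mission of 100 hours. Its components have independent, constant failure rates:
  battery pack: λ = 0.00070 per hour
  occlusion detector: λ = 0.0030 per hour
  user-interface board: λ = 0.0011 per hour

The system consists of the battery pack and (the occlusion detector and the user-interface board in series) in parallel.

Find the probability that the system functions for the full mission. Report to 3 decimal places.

0.977

R(battery pack) = exp(−0.00070 × 100) = 0.93239
R(occlusion detector) = exp(−0.0030 × 100) = 0.74082
R(user-interface board) = exp(−0.0011 × 100) = 0.89583
Series (occlusion detector and user-interface board): 0.74082 × 0.89583 = 0.66365
Parallel (battery pack and [0.66365]): 1 − (1 − 0.93239)(1 − 0.66365) = 0.977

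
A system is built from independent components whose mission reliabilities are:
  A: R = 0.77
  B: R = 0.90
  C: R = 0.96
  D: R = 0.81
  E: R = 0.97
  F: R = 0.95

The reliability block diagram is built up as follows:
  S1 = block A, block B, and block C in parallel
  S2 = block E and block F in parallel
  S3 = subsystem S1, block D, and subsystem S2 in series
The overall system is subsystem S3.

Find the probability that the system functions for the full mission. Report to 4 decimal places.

Parallel (A, B, and C): 1 − (1 − 0.770000)(1 − 0.900000)(1 − 0.960000) = 0.999080
Parallel (E and F): 1 − (1 − 0.970000)(1 − 0.950000) = 0.998500
Series ([0.999080], D, and [0.998500]): 0.999080 × 0.810000 × 0.998500 = 0.8080

0.8080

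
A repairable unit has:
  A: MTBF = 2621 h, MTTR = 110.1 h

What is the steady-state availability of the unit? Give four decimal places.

A(A) = MTBF/(MTBF+MTTR) = 2621/(2621+110.1) = 0.9597

0.9597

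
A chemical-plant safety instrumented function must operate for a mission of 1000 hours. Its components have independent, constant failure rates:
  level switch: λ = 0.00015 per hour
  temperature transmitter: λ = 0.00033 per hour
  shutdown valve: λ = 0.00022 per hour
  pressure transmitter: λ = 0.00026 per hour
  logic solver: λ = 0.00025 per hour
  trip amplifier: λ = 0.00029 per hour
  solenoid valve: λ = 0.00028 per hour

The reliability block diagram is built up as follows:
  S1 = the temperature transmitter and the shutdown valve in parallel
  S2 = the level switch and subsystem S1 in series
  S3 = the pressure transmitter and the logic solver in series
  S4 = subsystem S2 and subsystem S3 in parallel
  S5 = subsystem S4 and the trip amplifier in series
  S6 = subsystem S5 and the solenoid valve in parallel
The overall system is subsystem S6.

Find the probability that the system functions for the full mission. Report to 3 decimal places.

R(level switch) = exp(−0.00015 × 1000) = 0.86071
R(temperature transmitter) = exp(−0.00033 × 1000) = 0.71892
R(shutdown valve) = exp(−0.00022 × 1000) = 0.80252
R(pressure transmitter) = exp(−0.00026 × 1000) = 0.77105
R(logic solver) = exp(−0.00025 × 1000) = 0.77880
R(trip amplifier) = exp(−0.00029 × 1000) = 0.74826
R(solenoid valve) = exp(−0.00028 × 1000) = 0.75578
Parallel (temperature transmitter and shutdown valve): 1 − (1 − 0.71892)(1 − 0.80252) = 0.94449
Series (level switch and [0.94449]): 0.86071 × 0.94449 = 0.81293
Series (pressure transmitter and logic solver): 0.77105 × 0.77880 = 0.60049
Parallel ([0.81293] and [0.60049]): 1 − (1 − 0.81293)(1 − 0.60049) = 0.92526
Series ([0.92526] and trip amplifier): 0.92526 × 0.74826 = 0.69234
Parallel ([0.69234] and solenoid valve): 1 − (1 − 0.69234)(1 − 0.75578) = 0.925

0.925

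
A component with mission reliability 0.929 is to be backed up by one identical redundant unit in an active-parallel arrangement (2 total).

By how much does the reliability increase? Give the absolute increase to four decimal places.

R_before = 0.929
R_after = 1 − (1 − 0.929)^2 = 0.9950
ΔR = 0.9950 − 0.929 = 0.0660

0.0660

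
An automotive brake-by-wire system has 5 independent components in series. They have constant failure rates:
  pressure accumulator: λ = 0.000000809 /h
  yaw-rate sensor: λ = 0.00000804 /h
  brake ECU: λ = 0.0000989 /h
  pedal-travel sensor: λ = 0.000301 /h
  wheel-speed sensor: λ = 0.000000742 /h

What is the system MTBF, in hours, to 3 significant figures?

Series of exponential components: λ_sys = Σ λ_i
λ_sys = 0.000000809 + 0.00000804 + 0.0000989 + 0.000301 + 0.000000742 = 4.0949e-04 /h
MTBF = 1 / λ_sys = 2440 h

2440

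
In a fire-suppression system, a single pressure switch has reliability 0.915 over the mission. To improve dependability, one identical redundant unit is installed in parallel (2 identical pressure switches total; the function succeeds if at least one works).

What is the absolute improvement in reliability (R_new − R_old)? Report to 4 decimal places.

0.0778

R_before = 0.915
R_after = 1 − (1 − 0.915)^2 = 0.9928
ΔR = 0.9928 − 0.915 = 0.0778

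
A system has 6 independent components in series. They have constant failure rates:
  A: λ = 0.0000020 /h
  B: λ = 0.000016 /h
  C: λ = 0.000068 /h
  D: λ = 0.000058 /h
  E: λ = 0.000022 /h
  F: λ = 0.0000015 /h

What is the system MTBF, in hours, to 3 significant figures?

Series of exponential components: λ_sys = Σ λ_i
λ_sys = 0.0000020 + 0.000016 + 0.000068 + 0.000058 + 0.000022 + 0.0000015 = 1.6750e-04 /h
MTBF = 1 / λ_sys = 5970 h

5970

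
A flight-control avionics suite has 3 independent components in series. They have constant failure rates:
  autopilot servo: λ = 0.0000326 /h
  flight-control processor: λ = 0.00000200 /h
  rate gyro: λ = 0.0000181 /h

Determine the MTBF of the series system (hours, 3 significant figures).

Series of exponential components: λ_sys = Σ λ_i
λ_sys = 0.0000326 + 0.00000200 + 0.0000181 = 5.2700e-05 /h
MTBF = 1 / λ_sys = 19000 h

19000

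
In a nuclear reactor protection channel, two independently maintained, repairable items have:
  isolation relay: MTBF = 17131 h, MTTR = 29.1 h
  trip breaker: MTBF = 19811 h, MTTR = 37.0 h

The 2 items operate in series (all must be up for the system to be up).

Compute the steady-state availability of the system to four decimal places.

0.9964

A(isolation relay) = MTBF/(MTBF+MTTR) = 17131/(17131+29.1) = 0.998304
A(trip breaker) = MTBF/(MTBF+MTTR) = 19811/(19811+37.0) = 0.998136
Series availability: 0.998304 × 0.998136 = 0.9964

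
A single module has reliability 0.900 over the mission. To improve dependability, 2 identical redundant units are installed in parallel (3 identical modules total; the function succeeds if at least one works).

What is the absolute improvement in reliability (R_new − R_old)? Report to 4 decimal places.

R_before = 0.900
R_after = 1 − (1 − 0.900)^3 = 0.9990
ΔR = 0.9990 − 0.900 = 0.0990

0.0990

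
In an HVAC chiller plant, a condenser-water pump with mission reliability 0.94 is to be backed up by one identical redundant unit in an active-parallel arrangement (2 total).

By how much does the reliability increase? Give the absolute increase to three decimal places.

0.056

R_before = 0.94
R_after = 1 − (1 − 0.94)^2 = 0.996
ΔR = 0.996 − 0.94 = 0.056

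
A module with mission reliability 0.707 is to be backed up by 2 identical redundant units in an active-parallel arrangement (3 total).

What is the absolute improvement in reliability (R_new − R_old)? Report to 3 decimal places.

R_before = 0.707
R_after = 1 − (1 − 0.707)^3 = 0.975
ΔR = 0.975 − 0.707 = 0.268

0.268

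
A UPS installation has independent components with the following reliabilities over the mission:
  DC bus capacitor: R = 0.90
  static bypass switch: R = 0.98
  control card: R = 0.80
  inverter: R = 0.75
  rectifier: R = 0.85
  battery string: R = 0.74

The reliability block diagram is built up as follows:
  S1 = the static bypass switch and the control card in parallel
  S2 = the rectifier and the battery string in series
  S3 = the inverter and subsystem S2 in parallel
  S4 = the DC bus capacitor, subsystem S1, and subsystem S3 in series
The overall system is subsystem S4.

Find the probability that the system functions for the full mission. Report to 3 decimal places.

0.813

Parallel (static bypass switch and control card): 1 − (1 − 0.98000)(1 − 0.80000) = 0.99600
Series (rectifier and battery string): 0.85000 × 0.74000 = 0.62900
Parallel (inverter and [0.62900]): 1 − (1 − 0.75000)(1 − 0.62900) = 0.90725
Series (DC bus capacitor, [0.99600], and [0.90725]): 0.90000 × 0.99600 × 0.90725 = 0.813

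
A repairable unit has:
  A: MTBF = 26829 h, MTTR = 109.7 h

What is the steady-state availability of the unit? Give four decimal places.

0.9959

A(A) = MTBF/(MTBF+MTTR) = 26829/(26829+109.7) = 0.9959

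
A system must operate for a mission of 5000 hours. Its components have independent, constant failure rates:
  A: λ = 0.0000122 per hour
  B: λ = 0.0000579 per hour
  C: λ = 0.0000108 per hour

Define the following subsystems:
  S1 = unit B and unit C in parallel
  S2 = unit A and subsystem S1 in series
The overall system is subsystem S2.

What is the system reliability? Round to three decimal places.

R(A) = exp(−0.0000122 × 5000) = 0.94082
R(B) = exp(−0.0000579 × 5000) = 0.74864
R(C) = exp(−0.0000108 × 5000) = 0.94743
Parallel (B and C): 1 − (1 − 0.74864)(1 − 0.94743) = 0.98679
Series (A and [0.98679]): 0.94082 × 0.98679 = 0.928

0.928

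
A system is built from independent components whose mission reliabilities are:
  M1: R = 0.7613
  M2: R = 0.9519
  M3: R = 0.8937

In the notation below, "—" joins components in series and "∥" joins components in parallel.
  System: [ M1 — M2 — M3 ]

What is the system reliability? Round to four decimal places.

0.6476

Series (M1, M2, and M3): 0.761300 × 0.951900 × 0.893700 = 0.6476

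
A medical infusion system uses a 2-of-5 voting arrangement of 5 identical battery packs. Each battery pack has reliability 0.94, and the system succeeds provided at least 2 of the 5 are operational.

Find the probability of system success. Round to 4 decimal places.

R = Σ_{i=2}^{5} C(5,i) p^i (1−p)^{5−i} with p = 0.94
C(5,2)·0.94^2·0.06^3 = 0.001909
C(5,3)·0.94^3·0.06^2 = 0.029901
C(5,4)·0.94^4·0.06^1 = 0.234225
C(5,5)·0.94^5·0.06^0 = 0.733904
Sum = 0.9999

0.9999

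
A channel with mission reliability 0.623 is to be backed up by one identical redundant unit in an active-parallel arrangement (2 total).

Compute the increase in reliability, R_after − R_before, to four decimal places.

R_before = 0.623
R_after = 1 − (1 − 0.623)^2 = 0.8579
ΔR = 0.8579 − 0.623 = 0.2349

0.2349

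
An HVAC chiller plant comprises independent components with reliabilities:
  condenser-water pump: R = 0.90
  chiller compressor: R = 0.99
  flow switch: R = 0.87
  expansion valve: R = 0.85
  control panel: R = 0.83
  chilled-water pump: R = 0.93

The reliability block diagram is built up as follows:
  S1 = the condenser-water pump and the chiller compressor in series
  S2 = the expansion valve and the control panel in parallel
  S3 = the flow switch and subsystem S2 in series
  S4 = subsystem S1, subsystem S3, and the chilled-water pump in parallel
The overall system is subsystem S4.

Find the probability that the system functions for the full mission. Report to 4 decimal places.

0.9988

Series (condenser-water pump and chiller compressor): 0.900000 × 0.990000 = 0.891000
Parallel (expansion valve and control panel): 1 − (1 − 0.850000)(1 − 0.830000) = 0.974500
Series (flow switch and [0.974500]): 0.870000 × 0.974500 = 0.847815
Parallel ([0.891000], [0.847815], and chilled-water pump): 1 − (1 − 0.891000)(1 − 0.847815)(1 − 0.930000) = 0.9988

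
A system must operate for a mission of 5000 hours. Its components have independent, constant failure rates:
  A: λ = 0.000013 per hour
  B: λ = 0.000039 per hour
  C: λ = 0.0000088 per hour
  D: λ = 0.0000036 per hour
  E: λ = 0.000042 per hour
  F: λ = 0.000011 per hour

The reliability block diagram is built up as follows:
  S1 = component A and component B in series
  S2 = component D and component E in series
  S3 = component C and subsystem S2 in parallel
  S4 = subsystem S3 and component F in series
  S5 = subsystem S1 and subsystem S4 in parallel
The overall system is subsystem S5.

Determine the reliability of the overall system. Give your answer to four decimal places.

0.9858

R(A) = exp(−0.000013 × 5000) = 0.937067
R(B) = exp(−0.000039 × 5000) = 0.822835
R(C) = exp(−0.0000088 × 5000) = 0.956954
R(D) = exp(−0.0000036 × 5000) = 0.982161
R(E) = exp(−0.000042 × 5000) = 0.810584
R(F) = exp(−0.000011 × 5000) = 0.946485
Series (A and B): 0.937067 × 0.822835 = 0.771052
Series (D and E): 0.982161 × 0.810584 = 0.796124
Parallel (C and [0.796124]): 1 − (1 − 0.956954)(1 − 0.796124) = 0.991224
Series ([0.991224] and F): 0.991224 × 0.946485 = 0.938179
Parallel ([0.771052] and [0.938179]): 1 − (1 − 0.771052)(1 − 0.938179) = 0.9858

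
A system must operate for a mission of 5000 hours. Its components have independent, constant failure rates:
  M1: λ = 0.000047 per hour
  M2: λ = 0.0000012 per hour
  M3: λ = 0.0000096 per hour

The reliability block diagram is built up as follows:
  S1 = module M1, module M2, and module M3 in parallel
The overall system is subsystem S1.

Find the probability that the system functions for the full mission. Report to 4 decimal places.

0.9999

R(M1) = exp(−0.000047 × 5000) = 0.790571
R(M2) = exp(−0.0000012 × 5000) = 0.994018
R(M3) = exp(−0.0000096 × 5000) = 0.953134
Parallel (M1, M2, and M3): 1 − (1 − 0.790571)(1 − 0.994018)(1 − 0.953134) = 0.9999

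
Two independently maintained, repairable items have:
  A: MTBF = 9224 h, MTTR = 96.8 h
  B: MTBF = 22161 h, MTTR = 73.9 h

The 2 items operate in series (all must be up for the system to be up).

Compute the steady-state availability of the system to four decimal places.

A(A) = MTBF/(MTBF+MTTR) = 9224/(9224+96.8) = 0.989615
A(B) = MTBF/(MTBF+MTTR) = 22161/(22161+73.9) = 0.996676
Series availability: 0.989615 × 0.996676 = 0.9863

0.9863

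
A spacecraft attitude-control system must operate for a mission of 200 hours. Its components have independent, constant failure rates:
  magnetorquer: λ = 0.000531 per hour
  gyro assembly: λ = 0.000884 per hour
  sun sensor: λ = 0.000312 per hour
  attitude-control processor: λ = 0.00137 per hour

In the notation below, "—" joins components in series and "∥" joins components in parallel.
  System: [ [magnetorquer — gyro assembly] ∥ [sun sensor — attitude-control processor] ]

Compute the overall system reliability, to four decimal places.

0.9296

R(magnetorquer) = exp(−0.000531 × 200) = 0.899245
R(gyro assembly) = exp(−0.000884 × 200) = 0.837947
R(sun sensor) = exp(−0.000312 × 200) = 0.939507
R(attitude-control processor) = exp(−0.00137 × 200) = 0.760332
Series (magnetorquer and gyro assembly): 0.899245 × 0.837947 = 0.753520
Series (sun sensor and attitude-control processor): 0.939507 × 0.760332 = 0.714337
Parallel ([0.753520] and [0.714337]): 1 − (1 − 0.753520)(1 − 0.714337) = 0.9296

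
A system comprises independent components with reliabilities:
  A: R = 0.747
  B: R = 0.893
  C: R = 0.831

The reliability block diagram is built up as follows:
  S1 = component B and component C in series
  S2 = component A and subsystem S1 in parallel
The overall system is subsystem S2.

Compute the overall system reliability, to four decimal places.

Series (B and C): 0.893000 × 0.831000 = 0.742083
Parallel (A and [0.742083]): 1 − (1 − 0.747000)(1 − 0.742083) = 0.9347

0.9347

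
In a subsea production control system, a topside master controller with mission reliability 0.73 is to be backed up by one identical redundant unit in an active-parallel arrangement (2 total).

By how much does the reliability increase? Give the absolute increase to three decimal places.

R_before = 0.73
R_after = 1 − (1 − 0.73)^2 = 0.927
ΔR = 0.927 − 0.73 = 0.197

0.197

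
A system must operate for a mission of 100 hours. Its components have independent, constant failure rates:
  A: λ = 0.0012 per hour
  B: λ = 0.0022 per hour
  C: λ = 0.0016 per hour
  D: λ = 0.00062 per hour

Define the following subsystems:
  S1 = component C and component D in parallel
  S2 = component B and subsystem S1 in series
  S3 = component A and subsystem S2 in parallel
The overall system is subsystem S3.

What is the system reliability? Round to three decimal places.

R(A) = exp(−0.0012 × 100) = 0.88692
R(B) = exp(−0.0022 × 100) = 0.80252
R(C) = exp(−0.0016 × 100) = 0.85214
R(D) = exp(−0.00062 × 100) = 0.93988
Parallel (C and D): 1 − (1 − 0.85214)(1 − 0.93988) = 0.99111
Series (B and [0.99111]): 0.80252 × 0.99111 = 0.79539
Parallel (A and [0.79539]): 1 − (1 − 0.88692)(1 − 0.79539) = 0.977

0.977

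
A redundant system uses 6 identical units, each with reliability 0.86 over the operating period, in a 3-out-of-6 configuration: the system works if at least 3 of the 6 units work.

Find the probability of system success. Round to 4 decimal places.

0.9955

R = Σ_{i=3}^{6} C(6,i) p^i (1−p)^{6−i} with p = 0.86
C(6,3)·0.86^3·0.14^3 = 0.034907
C(6,4)·0.86^4·0.14^2 = 0.160820
C(6,5)·0.86^5·0.14^1 = 0.395159
C(6,6)·0.86^6·0.14^0 = 0.404567
Sum = 0.9955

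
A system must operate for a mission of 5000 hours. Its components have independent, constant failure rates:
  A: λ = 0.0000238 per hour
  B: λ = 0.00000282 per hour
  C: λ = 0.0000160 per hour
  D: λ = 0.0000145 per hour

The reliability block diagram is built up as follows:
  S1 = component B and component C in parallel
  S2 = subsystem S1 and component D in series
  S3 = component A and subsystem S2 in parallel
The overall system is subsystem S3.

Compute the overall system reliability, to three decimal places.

0.992

R(A) = exp(−0.0000238 × 5000) = 0.88781
R(B) = exp(−0.00000282 × 5000) = 0.98600
R(C) = exp(−0.0000160 × 5000) = 0.92312
R(D) = exp(−0.0000145 × 5000) = 0.93007
Parallel (B and C): 1 − (1 − 0.98600)(1 − 0.92312) = 0.99892
Series ([0.99892] and D): 0.99892 × 0.93007 = 0.92907
Parallel (A and [0.92907]): 1 − (1 − 0.88781)(1 − 0.92907) = 0.992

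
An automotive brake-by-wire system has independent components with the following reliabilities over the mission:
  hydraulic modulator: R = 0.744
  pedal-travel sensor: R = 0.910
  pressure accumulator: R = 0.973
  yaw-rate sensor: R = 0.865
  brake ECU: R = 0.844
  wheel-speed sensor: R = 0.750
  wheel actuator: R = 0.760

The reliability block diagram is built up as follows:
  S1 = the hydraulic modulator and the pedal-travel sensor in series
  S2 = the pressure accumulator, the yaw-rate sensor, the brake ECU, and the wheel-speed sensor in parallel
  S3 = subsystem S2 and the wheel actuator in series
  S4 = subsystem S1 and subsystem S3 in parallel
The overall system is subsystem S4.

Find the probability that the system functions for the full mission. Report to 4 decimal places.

Series (hydraulic modulator and pedal-travel sensor): 0.744000 × 0.910000 = 0.677040
Parallel (pressure accumulator, yaw-rate sensor, brake ECU, and wheel-speed sensor): 1 − (1 − 0.973000)(1 − 0.865000)(1 − 0.844000)(1 − 0.750000) = 0.999858
Series ([0.999858] and wheel actuator): 0.999858 × 0.760000 = 0.759892
Parallel ([0.677040] and [0.759892]): 1 − (1 − 0.677040)(1 − 0.759892) = 0.9225

0.9225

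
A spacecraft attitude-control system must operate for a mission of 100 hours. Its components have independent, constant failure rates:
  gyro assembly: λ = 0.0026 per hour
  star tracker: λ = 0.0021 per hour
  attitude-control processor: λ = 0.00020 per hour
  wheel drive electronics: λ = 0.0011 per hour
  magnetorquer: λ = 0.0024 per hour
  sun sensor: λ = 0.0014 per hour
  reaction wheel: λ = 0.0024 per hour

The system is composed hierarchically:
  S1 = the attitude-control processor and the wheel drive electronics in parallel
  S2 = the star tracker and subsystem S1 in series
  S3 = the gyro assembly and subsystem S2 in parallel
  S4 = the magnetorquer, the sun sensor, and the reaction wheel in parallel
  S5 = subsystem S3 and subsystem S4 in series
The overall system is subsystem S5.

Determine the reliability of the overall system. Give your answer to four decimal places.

R(gyro assembly) = exp(−0.0026 × 100) = 0.771052
R(star tracker) = exp(−0.0021 × 100) = 0.810584
R(attitude-control processor) = exp(−0.00020 × 100) = 0.980199
R(wheel drive electronics) = exp(−0.0011 × 100) = 0.895834
R(magnetorquer) = exp(−0.0024 × 100) = 0.786628
R(sun sensor) = exp(−0.0014 × 100) = 0.869358
R(reaction wheel) = exp(−0.0024 × 100) = 0.786628
Parallel (attitude-control processor and wheel drive electronics): 1 − (1 − 0.980199)(1 − 0.895834) = 0.997937
Series (star tracker and [0.997937]): 0.810584 × 0.997937 = 0.808912
Parallel (gyro assembly and [0.808912]): 1 − (1 − 0.771052)(1 − 0.808912) = 0.956251
Parallel (magnetorquer, sun sensor, and reaction wheel): 1 − (1 − 0.786628)(1 − 0.869358)(1 − 0.786628) = 0.994052
Series ([0.956251] and [0.994052]): 0.956251 × 0.994052 = 0.9506

0.9506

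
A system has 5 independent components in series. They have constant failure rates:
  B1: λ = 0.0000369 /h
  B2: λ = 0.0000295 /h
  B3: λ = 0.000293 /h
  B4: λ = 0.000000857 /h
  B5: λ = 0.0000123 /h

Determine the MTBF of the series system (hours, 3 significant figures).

2680

Series of exponential components: λ_sys = Σ λ_i
λ_sys = 0.0000369 + 0.0000295 + 0.000293 + 0.000000857 + 0.0000123 = 3.7256e-04 /h
MTBF = 1 / λ_sys = 2680 h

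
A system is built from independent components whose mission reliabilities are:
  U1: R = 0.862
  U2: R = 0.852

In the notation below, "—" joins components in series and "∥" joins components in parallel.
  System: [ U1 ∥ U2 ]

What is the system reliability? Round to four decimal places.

Parallel (U1 and U2): 1 − (1 − 0.862000)(1 − 0.852000) = 0.9796

0.9796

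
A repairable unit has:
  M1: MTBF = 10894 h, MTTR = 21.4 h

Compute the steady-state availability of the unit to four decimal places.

0.9980

A(M1) = MTBF/(MTBF+MTTR) = 10894/(10894+21.4) = 0.9980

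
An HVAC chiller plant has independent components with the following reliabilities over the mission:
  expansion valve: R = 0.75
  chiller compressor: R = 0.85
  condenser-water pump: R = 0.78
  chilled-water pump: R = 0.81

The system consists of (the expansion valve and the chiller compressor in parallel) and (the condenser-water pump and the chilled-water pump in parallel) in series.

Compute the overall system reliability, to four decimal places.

0.9223

Parallel (expansion valve and chiller compressor): 1 − (1 − 0.750000)(1 − 0.850000) = 0.962500
Parallel (condenser-water pump and chilled-water pump): 1 − (1 − 0.780000)(1 − 0.810000) = 0.958200
Series ([0.962500] and [0.958200]): 0.962500 × 0.958200 = 0.9223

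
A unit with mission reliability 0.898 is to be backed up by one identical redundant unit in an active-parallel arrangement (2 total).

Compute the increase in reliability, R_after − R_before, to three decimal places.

0.092

R_before = 0.898
R_after = 1 − (1 − 0.898)^2 = 0.990
ΔR = 0.990 − 0.898 = 0.092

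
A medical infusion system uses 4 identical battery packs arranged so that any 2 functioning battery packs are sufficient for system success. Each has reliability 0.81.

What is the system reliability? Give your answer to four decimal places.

R = Σ_{i=2}^{4} C(4,i) p^i (1−p)^{4−i} with p = 0.81
C(4,2)·0.81^2·0.19^2 = 0.142111
C(4,3)·0.81^3·0.19^1 = 0.403895
C(4,4)·0.81^4·0.19^0 = 0.430467
Sum = 0.9765

0.9765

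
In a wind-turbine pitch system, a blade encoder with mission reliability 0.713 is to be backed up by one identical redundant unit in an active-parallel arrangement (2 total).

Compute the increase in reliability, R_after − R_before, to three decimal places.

R_before = 0.713
R_after = 1 − (1 − 0.713)^2 = 0.918
ΔR = 0.918 − 0.713 = 0.205

0.205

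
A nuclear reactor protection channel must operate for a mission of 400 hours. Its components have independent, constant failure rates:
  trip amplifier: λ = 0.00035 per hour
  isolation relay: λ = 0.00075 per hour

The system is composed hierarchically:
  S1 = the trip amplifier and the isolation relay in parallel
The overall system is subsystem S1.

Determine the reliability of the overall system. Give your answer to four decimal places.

R(trip amplifier) = exp(−0.00035 × 400) = 0.869358
R(isolation relay) = exp(−0.00075 × 400) = 0.740818
Parallel (trip amplifier and isolation relay): 1 − (1 − 0.869358)(1 − 0.740818) = 0.9661

0.9661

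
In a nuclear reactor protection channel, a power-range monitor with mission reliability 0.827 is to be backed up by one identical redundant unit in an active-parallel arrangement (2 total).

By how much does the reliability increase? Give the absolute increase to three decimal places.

R_before = 0.827
R_after = 1 − (1 − 0.827)^2 = 0.970
ΔR = 0.970 − 0.827 = 0.143

0.143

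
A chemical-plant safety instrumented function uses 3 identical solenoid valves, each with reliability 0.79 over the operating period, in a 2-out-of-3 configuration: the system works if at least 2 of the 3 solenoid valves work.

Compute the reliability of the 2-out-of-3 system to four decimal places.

R = Σ_{i=2}^{3} C(3,i) p^i (1−p)^{3−i} with p = 0.79
C(3,2)·0.79^2·0.21^1 = 0.393183
C(3,3)·0.79^3·0.21^0 = 0.493039
Sum = 0.8862

0.8862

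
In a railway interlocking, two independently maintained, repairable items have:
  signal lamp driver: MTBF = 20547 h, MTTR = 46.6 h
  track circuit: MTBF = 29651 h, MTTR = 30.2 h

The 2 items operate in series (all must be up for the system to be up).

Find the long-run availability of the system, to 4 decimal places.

A(signal lamp driver) = MTBF/(MTBF+MTTR) = 20547/(20547+46.6) = 0.997737
A(track circuit) = MTBF/(MTBF+MTTR) = 29651/(29651+30.2) = 0.998983
Series availability: 0.997737 × 0.998983 = 0.9967

0.9967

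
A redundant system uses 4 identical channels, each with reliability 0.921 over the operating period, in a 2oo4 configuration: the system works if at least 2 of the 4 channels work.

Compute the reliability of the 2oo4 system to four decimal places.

0.9981

R = Σ_{i=2}^{4} C(4,i) p^i (1−p)^{4−i} with p = 0.921
C(4,2)·0.921^2·0.079^2 = 0.031763
C(4,3)·0.921^3·0.079^1 = 0.246869
C(4,4)·0.921^4·0.079^0 = 0.719513
Sum = 0.9981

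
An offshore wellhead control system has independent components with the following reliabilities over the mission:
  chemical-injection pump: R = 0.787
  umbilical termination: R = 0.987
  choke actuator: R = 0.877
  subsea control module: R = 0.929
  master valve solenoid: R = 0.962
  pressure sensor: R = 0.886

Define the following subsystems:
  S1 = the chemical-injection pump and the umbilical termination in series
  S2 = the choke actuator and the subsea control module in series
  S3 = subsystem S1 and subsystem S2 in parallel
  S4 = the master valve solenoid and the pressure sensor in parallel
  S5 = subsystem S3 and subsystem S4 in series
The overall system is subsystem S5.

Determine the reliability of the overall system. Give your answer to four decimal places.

Series (chemical-injection pump and umbilical termination): 0.787000 × 0.987000 = 0.776769
Series (choke actuator and subsea control module): 0.877000 × 0.929000 = 0.814733
Parallel ([0.776769] and [0.814733]): 1 − (1 − 0.776769)(1 − 0.814733) = 0.958643
Parallel (master valve solenoid and pressure sensor): 1 − (1 − 0.962000)(1 − 0.886000) = 0.995668
Series ([0.958643] and [0.995668]): 0.958643 × 0.995668 = 0.9545

0.9545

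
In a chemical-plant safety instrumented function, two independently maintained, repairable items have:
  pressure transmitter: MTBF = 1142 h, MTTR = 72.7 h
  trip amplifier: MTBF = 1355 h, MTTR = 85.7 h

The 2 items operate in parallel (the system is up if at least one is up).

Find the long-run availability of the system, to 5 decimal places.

0.99644

A(pressure transmitter) = MTBF/(MTBF+MTTR) = 1142/(1142+72.7) = 0.940150
A(trip amplifier) = MTBF/(MTBF+MTTR) = 1355/(1355+85.7) = 0.940515
Parallel availability: 1 − (1 − 0.940150)(1 − 0.940515) = 0.99644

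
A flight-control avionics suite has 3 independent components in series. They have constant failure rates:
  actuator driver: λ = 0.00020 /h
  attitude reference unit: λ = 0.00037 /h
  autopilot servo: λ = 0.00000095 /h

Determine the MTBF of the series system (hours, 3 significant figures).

1750

Series of exponential components: λ_sys = Σ λ_i
λ_sys = 0.00020 + 0.00037 + 0.00000095 = 5.7095e-04 /h
MTBF = 1 / λ_sys = 1750 h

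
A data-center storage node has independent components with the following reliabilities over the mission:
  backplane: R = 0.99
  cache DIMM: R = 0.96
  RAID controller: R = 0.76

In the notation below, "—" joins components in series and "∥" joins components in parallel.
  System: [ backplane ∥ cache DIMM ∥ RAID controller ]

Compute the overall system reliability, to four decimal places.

Parallel (backplane, cache DIMM, and RAID controller): 1 − (1 − 0.990000)(1 − 0.960000)(1 − 0.760000) = 0.9999

0.9999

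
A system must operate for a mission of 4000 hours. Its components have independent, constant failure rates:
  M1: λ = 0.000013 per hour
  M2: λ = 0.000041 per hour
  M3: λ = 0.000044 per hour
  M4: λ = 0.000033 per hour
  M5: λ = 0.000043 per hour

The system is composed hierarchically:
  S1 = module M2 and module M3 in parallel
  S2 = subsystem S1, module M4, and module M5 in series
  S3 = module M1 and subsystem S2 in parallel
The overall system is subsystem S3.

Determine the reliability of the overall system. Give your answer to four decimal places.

0.9858

R(M1) = exp(−0.000013 × 4000) = 0.949329
R(M2) = exp(−0.000041 × 4000) = 0.848742
R(M3) = exp(−0.000044 × 4000) = 0.838618
R(M4) = exp(−0.000033 × 4000) = 0.876341
R(M5) = exp(−0.000043 × 4000) = 0.841979
Parallel (M2 and M3): 1 − (1 − 0.848742)(1 − 0.838618) = 0.975590
Series ([0.975590], M4, and M5): 0.975590 × 0.876341 × 0.841979 = 0.719850
Parallel (M1 and [0.719850]): 1 − (1 − 0.949329)(1 − 0.719850) = 0.9858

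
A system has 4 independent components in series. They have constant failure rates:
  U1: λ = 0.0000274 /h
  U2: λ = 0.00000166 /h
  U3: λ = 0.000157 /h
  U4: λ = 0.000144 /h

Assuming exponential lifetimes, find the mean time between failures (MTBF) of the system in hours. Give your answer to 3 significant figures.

Series of exponential components: λ_sys = Σ λ_i
λ_sys = 0.0000274 + 0.00000166 + 0.000157 + 0.000144 = 3.3006e-04 /h
MTBF = 1 / λ_sys = 3030 h

3030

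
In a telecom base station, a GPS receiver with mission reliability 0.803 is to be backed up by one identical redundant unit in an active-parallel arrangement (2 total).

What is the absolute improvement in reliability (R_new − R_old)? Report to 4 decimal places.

R_before = 0.803
R_after = 1 − (1 − 0.803)^2 = 0.9612
ΔR = 0.9612 − 0.803 = 0.1582

0.1582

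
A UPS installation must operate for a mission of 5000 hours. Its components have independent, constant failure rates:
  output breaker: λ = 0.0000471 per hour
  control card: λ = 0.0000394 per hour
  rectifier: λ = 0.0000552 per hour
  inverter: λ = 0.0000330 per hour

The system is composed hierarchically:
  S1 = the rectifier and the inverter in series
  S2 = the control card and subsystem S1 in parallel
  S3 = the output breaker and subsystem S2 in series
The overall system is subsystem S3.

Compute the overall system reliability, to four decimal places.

R(output breaker) = exp(−0.0000471 × 5000) = 0.790176
R(control card) = exp(−0.0000394 × 5000) = 0.821191
R(rectifier) = exp(−0.0000552 × 5000) = 0.758813
R(inverter) = exp(−0.0000330 × 5000) = 0.847894
Series (rectifier and inverter): 0.758813 × 0.847894 = 0.643393
Parallel (control card and [0.643393]): 1 − (1 − 0.821191)(1 − 0.643393) = 0.936235
Series (output breaker and [0.936235]): 0.790176 × 0.936235 = 0.7398

0.7398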